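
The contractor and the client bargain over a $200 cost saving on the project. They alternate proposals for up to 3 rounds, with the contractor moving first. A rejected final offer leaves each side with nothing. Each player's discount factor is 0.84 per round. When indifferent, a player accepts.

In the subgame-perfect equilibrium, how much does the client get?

26.88

By backward induction:
Round 3 (the contractor proposes): the client will accept anything ≥ 0, so the contractor offers 0 and keeps 200.
Round 2 (the client proposes): the contractor can get 200 next round, worth 0.84 × 200 = 168 now, so the client offers 168, keeping 32.
Round 1 (the contractor proposes): the client can get 32 next round, worth 0.84 × 32 = 26.88 now; the contractor offers that and keeps 173.12.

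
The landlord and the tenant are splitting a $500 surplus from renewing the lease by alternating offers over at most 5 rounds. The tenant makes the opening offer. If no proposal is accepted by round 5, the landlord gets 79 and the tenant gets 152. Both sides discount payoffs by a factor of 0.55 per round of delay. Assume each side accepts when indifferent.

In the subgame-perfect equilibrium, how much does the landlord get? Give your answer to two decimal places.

Round 5 (the tenant proposes): the landlord gets 79 if talks fail, so the tenant offers 79 and keeps 421.
Round 4 (the landlord proposes): the tenant can get 421 next round, worth 0.55 × 421 = 231.55 now. The landlord offers 231.55 and keeps 500 − 231.55 = 268.45.
Round 3 (the tenant proposes): the landlord can get 268.45 next round, worth 0.55 × 268.45 = 147.6475 now; the tenant offers that and keeps 352.3525.
Round 2 (the landlord proposes): the tenant can get 352.3525 next round, worth 0.55 × 352.3525 = 193.793875 now. The landlord offers 193.793875 and keeps 500 − 193.793875 = 306.206125.
Round 1 (the tenant proposes): the landlord can get 306.206125 next round, worth 0.55 × 306.206125 = 168.41336875 now; the tenant offers that and keeps 331.58663125.

168.41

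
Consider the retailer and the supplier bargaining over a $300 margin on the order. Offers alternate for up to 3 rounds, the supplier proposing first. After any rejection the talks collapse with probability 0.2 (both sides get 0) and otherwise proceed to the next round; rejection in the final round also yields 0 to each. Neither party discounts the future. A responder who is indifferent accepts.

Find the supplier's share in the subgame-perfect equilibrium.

Round 3 (the supplier proposes): the retailer will accept anything ≥ 0, so the supplier offers 0 and keeps 300.
Round 2 (the retailer proposes): rejecting gives the supplier an expected 0.8 × 300 = 240. The retailer offers 240 and keeps 300 − 240 = 60.
Round 1 (the supplier proposes): rejecting gives the retailer an expected 0.8 × 60 = 48; the supplier offers that and keeps 252.

252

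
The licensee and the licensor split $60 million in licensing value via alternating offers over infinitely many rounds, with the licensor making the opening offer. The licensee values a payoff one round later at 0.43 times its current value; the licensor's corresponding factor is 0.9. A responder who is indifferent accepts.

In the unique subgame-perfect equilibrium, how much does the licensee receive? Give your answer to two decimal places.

Let x be the licensor's share when the licensor proposes and y be the licensee's share when the licensee proposes.
The licensee accepts iff offered ≥ 0.43·y, so x = 60 − 0.43y. Symmetrically y = 60 − 0.9x.
Substituting: x = 60 − 0.43(60 − 0.9x), giving x(1 − 0.9·0.43) = 60(1 − 0.43).
So x = 60 × 0.57 / 0.613 ≈ 55.7912, and the licensee receives 60 − x ≈ 4.2088.

4.21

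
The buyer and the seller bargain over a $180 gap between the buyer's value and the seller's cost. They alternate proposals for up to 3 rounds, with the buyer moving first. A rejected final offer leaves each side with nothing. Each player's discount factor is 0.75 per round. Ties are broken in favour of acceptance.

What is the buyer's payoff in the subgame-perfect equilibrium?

Round 3 (the buyer proposes): rejection yields 0 for the seller; the buyer offers 0 and keeps 180.
Round 2 (the seller proposes): the buyer can get 180 next round, worth 0.75 × 180 = 135 now; the seller offers that and keeps 45.
Round 1 (the buyer proposes): the seller can get 45 next round, worth 0.75 × 45 = 33.75 now, so the buyer offers 33.75, keeping 146.25.

146.25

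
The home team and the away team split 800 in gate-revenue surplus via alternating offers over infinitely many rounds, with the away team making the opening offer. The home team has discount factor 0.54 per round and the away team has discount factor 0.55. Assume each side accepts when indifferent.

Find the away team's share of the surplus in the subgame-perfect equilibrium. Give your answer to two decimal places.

When the away team proposes, the home team accepts any offer worth at least 0.54 times what the home team would get by proposing next round; and vice versa.
This gives x = 800 − 0.54y and y = 800 − 0.55x, where x and y are each side's share when it proposes.
Hence (1 − 0.54·0.55)x = 800(1 − 0.54), i.e. 0.703·x = 368.
x ≈ 523.4708; the home team's share is 800 − x ≈ 276.5292.

523.47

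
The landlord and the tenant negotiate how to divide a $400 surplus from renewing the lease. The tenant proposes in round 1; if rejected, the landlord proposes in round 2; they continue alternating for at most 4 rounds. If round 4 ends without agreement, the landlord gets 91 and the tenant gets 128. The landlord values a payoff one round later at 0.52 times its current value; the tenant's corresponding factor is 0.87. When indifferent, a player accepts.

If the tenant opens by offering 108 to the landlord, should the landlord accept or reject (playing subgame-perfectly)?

Accept

Round 4 (the landlord proposes): the tenant gets 128 if talks fail, so the landlord offers 128 and keeps 272.
Round 3 (the tenant proposes): the landlord can get 272 next round, worth 0.52 × 272 = 141.44 now; the tenant offers that and keeps 258.56.
Round 2 (the landlord proposes): the tenant can get 258.56 next round, worth 0.87 × 258.56 = 224.9472 now; the landlord offers that and keeps 175.0528.
So by rejecting in round 1, the landlord gets 175.0528 next round, worth 0.52 × 175.0528 = 91.027456 now.
Offer 108 ≥ 91.027456, so the landlord accepts.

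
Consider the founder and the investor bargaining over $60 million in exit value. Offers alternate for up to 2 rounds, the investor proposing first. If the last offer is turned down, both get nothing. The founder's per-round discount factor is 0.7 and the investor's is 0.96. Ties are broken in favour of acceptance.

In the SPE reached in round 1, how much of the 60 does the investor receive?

By backward induction:
Round 2 (the founder proposes): the investor will accept anything ≥ 0, so the founder offers 0 and keeps 60.
Round 1 (the investor proposes): the founder can get 60 next round, worth 0.7 × 60 = 42 now; the investor offers that and keeps 18.

18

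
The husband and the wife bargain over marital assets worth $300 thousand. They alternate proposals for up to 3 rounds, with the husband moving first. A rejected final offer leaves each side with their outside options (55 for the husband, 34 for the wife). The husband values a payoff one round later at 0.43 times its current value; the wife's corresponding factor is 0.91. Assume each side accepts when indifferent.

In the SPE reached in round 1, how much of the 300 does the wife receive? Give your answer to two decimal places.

168.91

By backward induction:
Round 3 (the husband proposes): the wife gets 34 if talks fail, so the husband offers 34 and keeps 266.
Round 2 (the wife proposes): the husband can get 266 next round, worth 0.43 × 266 = 114.38 now, so the wife offers 114.38, keeping 185.62.
Round 1 (the husband proposes): the wife can get 185.62 next round, worth 0.91 × 185.62 = 168.9142 now, so the husband offers 168.9142, keeping 131.0858.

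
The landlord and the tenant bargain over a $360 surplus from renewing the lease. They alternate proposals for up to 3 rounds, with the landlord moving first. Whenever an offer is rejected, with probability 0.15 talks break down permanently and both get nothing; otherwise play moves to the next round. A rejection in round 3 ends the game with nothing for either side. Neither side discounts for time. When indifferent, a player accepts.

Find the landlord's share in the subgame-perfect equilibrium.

314.1

By backward induction:
Round 3 (the landlord proposes): rejection yields 0 for the tenant; the landlord offers 0 and keeps 360.
Round 2 (the tenant proposes): rejecting gives the landlord an expected 0.85 × 360 = 306, so the tenant offers 306, keeping 54.
Round 1 (the landlord proposes): rejecting gives the tenant an expected 0.85 × 54 = 45.9, so the landlord offers 45.9, keeping 314.1.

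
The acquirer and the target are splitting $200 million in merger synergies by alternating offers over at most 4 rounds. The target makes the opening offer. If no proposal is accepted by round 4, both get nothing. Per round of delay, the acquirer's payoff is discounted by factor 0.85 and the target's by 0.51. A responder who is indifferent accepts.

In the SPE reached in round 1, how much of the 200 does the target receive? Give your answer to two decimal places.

Work backward from the last round.
Round 4 (the acquirer proposes): the target will accept anything ≥ 0, so the acquirer offers 0 and keeps 200.
Round 3 (the target proposes): the acquirer can get 200 next round, worth 0.85 × 200 = 170 now; the target offers that and keeps 30.
Round 2 (the acquirer proposes): the target can get 30 next round, worth 0.51 × 30 = 15.3 now; the acquirer offers that and keeps 184.7.
Round 1 (the target proposes): the acquirer can get 184.7 next round, worth 0.85 × 184.7 = 156.995 now, so the target offers 156.995, keeping 43.005.

43.01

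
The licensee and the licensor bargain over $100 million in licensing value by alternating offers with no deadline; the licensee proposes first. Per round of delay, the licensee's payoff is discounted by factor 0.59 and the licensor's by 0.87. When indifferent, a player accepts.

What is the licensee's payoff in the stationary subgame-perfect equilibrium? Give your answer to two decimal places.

26.71

In a stationary SPE each proposer offers the other exactly their discounted continuation value.
If the licensee keeps x when proposing and the licensor keeps y when proposing, then x = 100 − 0.87y and y = 100 − 0.59x.
Solving: x = 100(1 − 0.87) / (1 − 0.59·0.87) = 13 / 0.4867 ≈ 26.7105.
The licensor gets 100 − 26.7105 ≈ 73.2895.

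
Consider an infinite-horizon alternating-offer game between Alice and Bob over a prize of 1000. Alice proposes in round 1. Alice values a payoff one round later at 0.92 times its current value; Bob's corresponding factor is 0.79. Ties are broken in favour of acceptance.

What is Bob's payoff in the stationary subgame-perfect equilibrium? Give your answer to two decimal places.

231.33

When Alice proposes, Bob accepts any offer worth at least 0.79 times what Bob would get by proposing next round; and vice versa.
This gives x = 1000 − 0.79y and y = 1000 − 0.92x, where x and y are each side's share when it proposes.
Hence (1 − 0.79·0.92)x = 1000(1 − 0.79), i.e. 0.2732·x = 210.
x ≈ 768.6676; Bob's share is 1000 − x ≈ 231.3324.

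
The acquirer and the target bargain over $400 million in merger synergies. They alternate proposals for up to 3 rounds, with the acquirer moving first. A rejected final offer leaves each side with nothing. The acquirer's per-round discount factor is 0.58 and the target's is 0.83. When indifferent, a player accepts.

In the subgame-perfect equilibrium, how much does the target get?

139.44

Work backward from the last round.
Round 3 (the acquirer proposes): the target will accept anything ≥ 0, so the acquirer offers 0 and keeps 400.
Round 2 (the target proposes): the acquirer can get 400 next round, worth 0.58 × 400 = 232 now; the target offers that and keeps 168.
Round 1 (the acquirer proposes): the target can get 168 next round, worth 0.83 × 168 = 139.44 now. The acquirer offers 139.44 and keeps 400 − 139.44 = 260.56.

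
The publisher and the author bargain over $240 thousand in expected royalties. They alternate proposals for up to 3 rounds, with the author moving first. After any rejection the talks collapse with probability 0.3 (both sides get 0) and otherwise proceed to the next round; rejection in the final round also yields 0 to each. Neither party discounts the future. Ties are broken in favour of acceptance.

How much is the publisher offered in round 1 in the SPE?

50.4

Round 3 (the author proposes): rejection yields 0 for the publisher; the author offers 0 and keeps 240.
Round 2 (the publisher proposes): rejecting gives the author an expected 0.7 × 240 = 168; the publisher offers that and keeps 72.
Round 1 (the author proposes): rejecting gives the publisher an expected 0.7 × 72 = 50.4; the author offers that and keeps 189.6.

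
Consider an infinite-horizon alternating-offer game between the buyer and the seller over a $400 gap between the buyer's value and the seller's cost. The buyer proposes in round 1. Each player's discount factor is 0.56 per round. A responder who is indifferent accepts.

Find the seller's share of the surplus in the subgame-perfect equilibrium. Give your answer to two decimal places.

Let x be the buyer's share when the buyer proposes and y be the seller's share when the seller proposes.
The seller accepts iff offered ≥ 0.56·y, so x = 400 − 0.56y. Symmetrically y = 400 − 0.56x.
Substituting: x = 400 − 0.56(400 − 0.56x), giving x(1 − 0.56·0.56) = 400(1 − 0.56).
So x = 400 × 0.44 / 0.6864 ≈ 256.4103, and the seller receives 400 − x ≈ 143.5897.

143.59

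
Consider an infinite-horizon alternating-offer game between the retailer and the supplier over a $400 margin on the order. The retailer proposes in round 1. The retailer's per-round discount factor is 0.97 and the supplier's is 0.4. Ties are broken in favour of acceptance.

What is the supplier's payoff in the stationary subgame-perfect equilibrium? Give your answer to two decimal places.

7.84

Let x be the retailer's share when the retailer proposes and y be the supplier's share when the supplier proposes.
The supplier accepts iff offered ≥ 0.4·y, so x = 400 − 0.4y. Symmetrically y = 400 − 0.97x.
Substituting: x = 400 − 0.4(400 − 0.97x), giving x(1 − 0.97·0.4) = 400(1 − 0.4).
So x = 400 × 0.6 / 0.612 ≈ 392.1569, and the supplier receives 400 − x ≈ 7.8431.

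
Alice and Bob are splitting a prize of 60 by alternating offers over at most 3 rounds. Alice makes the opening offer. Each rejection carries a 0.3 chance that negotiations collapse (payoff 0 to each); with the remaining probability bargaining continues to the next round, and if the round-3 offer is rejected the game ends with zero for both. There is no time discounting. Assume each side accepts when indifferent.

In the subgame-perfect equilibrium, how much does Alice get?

47.4

Round 3 (Alice proposes): rejection yields 0 for Bob; Alice offers 0 and keeps 60.
Round 2 (Bob proposes): rejecting gives Alice an expected 0.7 × 60 = 42. Bob offers 42 and keeps 60 − 42 = 18.
Round 1 (Alice proposes): rejecting gives Bob an expected 0.7 × 18 = 12.6, so Alice offers 12.6, keeping 47.4.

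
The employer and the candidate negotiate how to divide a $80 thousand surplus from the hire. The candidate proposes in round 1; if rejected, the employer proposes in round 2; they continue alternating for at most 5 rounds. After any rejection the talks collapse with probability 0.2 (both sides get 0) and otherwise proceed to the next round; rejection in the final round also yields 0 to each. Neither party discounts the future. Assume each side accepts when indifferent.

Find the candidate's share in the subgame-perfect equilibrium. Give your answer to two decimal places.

59.01

Round 5 (the candidate proposes): rejection yields 0 for the employer; the candidate offers 0 and keeps 80.
Round 4 (the employer proposes): rejecting gives the candidate an expected 0.8 × 80 = 64, so the employer offers 64, keeping 16.
Round 3 (the candidate proposes): rejecting gives the employer an expected 0.8 × 16 = 12.8; the candidate offers that and keeps 67.2.
Round 2 (the employer proposes): rejecting gives the candidate an expected 0.8 × 67.2 = 53.76, so the employer offers 53.76, keeping 26.24.
Round 1 (the candidate proposes): rejecting gives the employer an expected 0.8 × 26.24 = 20.992, so the candidate offers 20.992, keeping 59.008.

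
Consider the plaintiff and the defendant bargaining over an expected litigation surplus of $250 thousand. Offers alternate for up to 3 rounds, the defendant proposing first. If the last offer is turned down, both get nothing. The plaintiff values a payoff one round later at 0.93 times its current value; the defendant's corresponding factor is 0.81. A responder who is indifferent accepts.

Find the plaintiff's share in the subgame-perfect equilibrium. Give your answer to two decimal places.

Round 3 (the defendant proposes): the plaintiff will accept anything ≥ 0, so the defendant offers 0 and keeps 250.
Round 2 (the plaintiff proposes): the defendant can get 250 next round, worth 0.81 × 250 = 202.5 now, so the plaintiff offers 202.5, keeping 47.5.
Round 1 (the defendant proposes): the plaintiff can get 47.5 next round, worth 0.93 × 47.5 = 44.175 now. The defendant offers 44.175 and keeps 250 − 44.175 = 205.825.

44.18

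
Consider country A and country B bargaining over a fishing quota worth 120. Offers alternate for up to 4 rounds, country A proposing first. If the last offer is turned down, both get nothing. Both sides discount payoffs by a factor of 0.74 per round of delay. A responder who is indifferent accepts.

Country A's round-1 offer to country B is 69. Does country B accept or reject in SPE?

Reject

Round 4 (country B proposes): rejection yields 0 for country A; country B offers 0 and keeps 120.
Round 3 (country A proposes): country B can get 120 next round, worth 0.74 × 120 = 88.8 now. Country A offers 88.8 and keeps 120 − 88.8 = 31.2.
Round 2 (country B proposes): country A can get 31.2 next round, worth 0.74 × 31.2 = 23.088 now; country B offers that and keeps 96.912.
So by rejecting in round 1, country B gets 96.912 next round, worth 0.74 × 96.912 = 71.71488 now.
Offer 69 < 71.71488, so country B rejects.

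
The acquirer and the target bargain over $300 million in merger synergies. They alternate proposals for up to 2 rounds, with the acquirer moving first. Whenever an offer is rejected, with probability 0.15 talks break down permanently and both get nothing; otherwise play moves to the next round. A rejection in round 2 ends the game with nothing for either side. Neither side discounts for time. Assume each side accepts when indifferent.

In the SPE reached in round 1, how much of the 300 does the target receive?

255

Round 2 (the target proposes): the acquirer will accept anything ≥ 0, so the target offers 0 and keeps 300.
Round 1 (the acquirer proposes): rejecting gives the target an expected 0.85 × 300 = 255, so the acquirer offers 255, keeping 45.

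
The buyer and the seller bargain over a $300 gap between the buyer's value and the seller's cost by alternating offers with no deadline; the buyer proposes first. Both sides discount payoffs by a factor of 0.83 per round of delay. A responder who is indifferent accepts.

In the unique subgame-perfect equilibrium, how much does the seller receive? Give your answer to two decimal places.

136.07

In a stationary SPE each proposer offers the other exactly their discounted continuation value.
If the buyer keeps x when proposing and the seller keeps y when proposing, then x = 300 − 0.83y and y = 300 − 0.83x.
Solving: x = 300(1 − 0.83) / (1 − 0.83·0.83) = 51 / 0.3111 ≈ 163.9344.
The seller gets 300 − 163.9344 ≈ 136.0656.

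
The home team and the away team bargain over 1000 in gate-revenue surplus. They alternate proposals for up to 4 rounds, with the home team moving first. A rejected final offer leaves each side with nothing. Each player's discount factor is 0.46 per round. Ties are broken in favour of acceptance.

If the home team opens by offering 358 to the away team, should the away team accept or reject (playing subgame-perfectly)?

Accept

Work out the away team's continuation value if the offer is rejected.
Round 4 (the away team proposes): the home team will accept anything ≥ 0, so the away team offers 0 and keeps 1000.
Round 3 (the home team proposes): the away team can get 1000 next round, worth 0.46 × 1000 = 460 now. The home team offers 460 and keeps 1000 − 460 = 540.
Round 2 (the away team proposes): the home team can get 540 next round, worth 0.46 × 540 = 248.4 now, so the away team offers 248.4, keeping 751.6.
So by rejecting in round 1, the away team gets 751.6 next round, worth 0.46 × 751.6 = 345.736 now.
Offer 358 ≥ 345.736, so the away team accepts.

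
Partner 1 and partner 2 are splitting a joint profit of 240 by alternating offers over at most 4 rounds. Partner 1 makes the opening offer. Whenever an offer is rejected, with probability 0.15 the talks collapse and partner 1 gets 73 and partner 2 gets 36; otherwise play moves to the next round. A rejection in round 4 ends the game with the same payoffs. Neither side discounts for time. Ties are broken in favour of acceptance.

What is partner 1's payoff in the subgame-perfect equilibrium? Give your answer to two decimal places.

Round 4 (partner 2 proposes): partner 1 gets 73 if talks fail, so partner 2 offers 73 and keeps 167.
Round 3 (partner 1 proposes): rejecting gives partner 2 an expected 0.85 × 167 + 0.15 × 36 = 147.35; partner 1 offers that and keeps 92.65.
Round 2 (partner 2 proposes): rejecting gives partner 1 an expected 0.85 × 92.65 + 0.15 × 73 = 89.7025. Partner 2 offers 89.7025 and keeps 240 − 89.7025 = 150.2975.
Round 1 (partner 1 proposes): rejecting gives partner 2 an expected 0.85 × 150.2975 + 0.15 × 36 = 133.152875. Partner 1 offers 133.152875 and keeps 240 − 133.152875 = 106.847125.

106.85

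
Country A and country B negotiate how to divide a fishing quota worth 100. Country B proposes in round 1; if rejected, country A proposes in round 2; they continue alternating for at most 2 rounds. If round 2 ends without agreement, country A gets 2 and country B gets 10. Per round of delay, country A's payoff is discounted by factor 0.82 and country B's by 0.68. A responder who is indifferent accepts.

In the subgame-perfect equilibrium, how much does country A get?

Solve by backward induction from round 2.
Round 2 (country A proposes): country B gets 10 if talks fail, so country A offers 10 and keeps 90.
Round 1 (country B proposes): country A can get 90 next round, worth 0.82 × 90 = 73.8 now, so country B offers 73.8, keeping 26.2.

73.8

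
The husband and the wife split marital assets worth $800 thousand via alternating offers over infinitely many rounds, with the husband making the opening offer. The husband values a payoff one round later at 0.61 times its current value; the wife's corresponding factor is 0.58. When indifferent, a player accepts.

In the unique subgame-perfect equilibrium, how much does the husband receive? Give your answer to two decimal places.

Let x be the husband's share when the husband proposes and y be the wife's share when the wife proposes.
The wife accepts iff offered ≥ 0.58·y, so x = 800 − 0.58y. Symmetrically y = 800 − 0.61x.
Substituting: x = 800 − 0.58(800 − 0.61x), giving x(1 − 0.61·0.58) = 800(1 − 0.58).
So x = 800 × 0.42 / 0.6462 ≈ 519.9629, and the wife receives 800 − x ≈ 280.0371.

519.96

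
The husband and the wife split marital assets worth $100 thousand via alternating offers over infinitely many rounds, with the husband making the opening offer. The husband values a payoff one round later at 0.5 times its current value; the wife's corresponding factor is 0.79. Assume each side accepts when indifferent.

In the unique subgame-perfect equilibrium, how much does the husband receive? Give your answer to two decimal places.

34.71

When the husband proposes, the wife accepts any offer worth at least 0.79 times what the wife would get by proposing next round; and vice versa.
This gives x = 100 − 0.79y and y = 100 − 0.5x, where x and y are each side's share when it proposes.
Hence (1 − 0.79·0.5)x = 100(1 − 0.79), i.e. 0.605·x = 21.
x ≈ 34.7107; the wife's share is 100 − x ≈ 65.2893.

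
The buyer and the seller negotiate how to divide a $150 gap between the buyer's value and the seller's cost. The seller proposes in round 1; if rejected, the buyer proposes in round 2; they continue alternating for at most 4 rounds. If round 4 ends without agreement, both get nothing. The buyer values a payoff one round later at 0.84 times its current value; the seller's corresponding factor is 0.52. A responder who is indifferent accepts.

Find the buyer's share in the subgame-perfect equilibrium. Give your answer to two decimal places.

Work backward from the last round.
Round 4 (the buyer proposes): the seller will accept anything ≥ 0, so the buyer offers 0 and keeps 150.
Round 3 (the seller proposes): the buyer can get 150 next round, worth 0.84 × 150 = 126 now; the seller offers that and keeps 24.
Round 2 (the buyer proposes): the seller can get 24 next round, worth 0.52 × 24 = 12.48 now, so the buyer offers 12.48, keeping 137.52.
Round 1 (the seller proposes): the buyer can get 137.52 next round, worth 0.84 × 137.52 = 115.5168 now; the seller offers that and keeps 34.4832.

115.52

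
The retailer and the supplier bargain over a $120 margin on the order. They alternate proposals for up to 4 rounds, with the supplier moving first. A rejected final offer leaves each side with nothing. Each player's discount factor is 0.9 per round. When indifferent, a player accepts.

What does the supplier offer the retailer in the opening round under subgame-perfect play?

Round 4 (the retailer proposes): the supplier will accept anything ≥ 0, so the retailer offers 0 and keeps 120.
Round 3 (the supplier proposes): the retailer can get 120 next round, worth 0.9 × 120 = 108 now; the supplier offers that and keeps 12.
Round 2 (the retailer proposes): the supplier can get 12 next round, worth 0.9 × 12 = 10.8 now; the retailer offers that and keeps 109.2.
Round 1 (the supplier proposes): the retailer can get 109.2 next round, worth 0.9 × 109.2 = 98.28 now. The supplier offers 98.28 and keeps 120 − 98.28 = 21.72.

98.28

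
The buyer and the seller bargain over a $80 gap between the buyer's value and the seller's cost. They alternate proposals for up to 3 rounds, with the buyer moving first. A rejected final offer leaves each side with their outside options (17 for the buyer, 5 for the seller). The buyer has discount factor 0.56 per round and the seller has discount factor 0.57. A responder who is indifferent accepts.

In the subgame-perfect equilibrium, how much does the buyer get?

Round 3 (the buyer proposes): the seller gets 5 if talks fail, so the buyer offers 5 and keeps 75.
Round 2 (the seller proposes): the buyer can get 75 next round, worth 0.56 × 75 = 42 now. The seller offers 42 and keeps 80 − 42 = 38.
Round 1 (the buyer proposes): the seller can get 38 next round, worth 0.57 × 38 = 21.66 now, so the buyer offers 21.66, keeping 58.34.

58.34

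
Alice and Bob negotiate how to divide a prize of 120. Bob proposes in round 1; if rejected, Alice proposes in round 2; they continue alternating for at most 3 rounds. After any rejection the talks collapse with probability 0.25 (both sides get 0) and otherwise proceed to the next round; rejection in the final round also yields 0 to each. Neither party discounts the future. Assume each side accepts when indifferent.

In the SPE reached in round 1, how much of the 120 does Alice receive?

By backward induction:
Round 3 (Bob proposes): rejection yields 0 for Alice; Bob offers 0 and keeps 120.
Round 2 (Alice proposes): rejecting gives Bob an expected 0.75 × 120 = 90; Alice offers that and keeps 30.
Round 1 (Bob proposes): rejecting gives Alice an expected 0.75 × 30 = 22.5. Bob offers 22.5 and keeps 120 − 22.5 = 97.5.

22.5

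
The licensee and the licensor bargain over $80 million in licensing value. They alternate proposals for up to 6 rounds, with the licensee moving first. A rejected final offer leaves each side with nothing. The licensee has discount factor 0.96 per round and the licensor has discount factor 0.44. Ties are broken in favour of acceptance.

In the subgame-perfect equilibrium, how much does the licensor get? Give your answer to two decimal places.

8.28

Round 6 (the licensor proposes): rejection yields 0 for the licensee; the licensor offers 0 and keeps 80.
Round 5 (the licensee proposes): the licensor can get 80 next round, worth 0.44 × 80 = 35.2 now. The licensee offers 35.2 and keeps 80 − 35.2 = 44.8.
Round 4 (the licensor proposes): the licensee can get 44.8 next round, worth 0.96 × 44.8 = 43.008 now, so the licensor offers 43.008, keeping 36.992.
Round 3 (the licensee proposes): the licensor can get 36.992 next round, worth 0.44 × 36.992 = 16.27648 now; the licensee offers that and keeps 63.72352.
Round 2 (the licensor proposes): the licensee can get 63.72352 next round, worth 0.96 × 63.72352 = 61.1745792 now. The licensor offers 61.1745792 and keeps 80 − 61.1745792 = 18.8254208.
Round 1 (the licensee proposes): the licensor can get 18.8254208 next round, worth 0.44 × 18.8254208 = 8.283185152 now. The licensee offers 8.283185152 and keeps 80 − 8.283185152 = 71.716814848.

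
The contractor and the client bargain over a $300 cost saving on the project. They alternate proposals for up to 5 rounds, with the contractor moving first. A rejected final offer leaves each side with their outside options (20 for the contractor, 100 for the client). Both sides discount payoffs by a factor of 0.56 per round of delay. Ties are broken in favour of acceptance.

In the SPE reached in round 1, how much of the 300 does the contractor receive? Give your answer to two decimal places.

Round 5 (the contractor proposes): the client gets 100 if talks fail, so the contractor offers 100 and keeps 200.
Round 4 (the client proposes): the contractor can get 200 next round, worth 0.56 × 200 = 112 now. The client offers 112 and keeps 300 − 112 = 188.
Round 3 (the contractor proposes): the client can get 188 next round, worth 0.56 × 188 = 105.28 now. The contractor offers 105.28 and keeps 300 − 105.28 = 194.72.
Round 2 (the client proposes): the contractor can get 194.72 next round, worth 0.56 × 194.72 = 109.0432 now; the client offers that and keeps 190.9568.
Round 1 (the contractor proposes): the client can get 190.9568 next round, worth 0.56 × 190.9568 = 106.935808 now, so the contractor offers 106.935808, keeping 193.064192.

193.06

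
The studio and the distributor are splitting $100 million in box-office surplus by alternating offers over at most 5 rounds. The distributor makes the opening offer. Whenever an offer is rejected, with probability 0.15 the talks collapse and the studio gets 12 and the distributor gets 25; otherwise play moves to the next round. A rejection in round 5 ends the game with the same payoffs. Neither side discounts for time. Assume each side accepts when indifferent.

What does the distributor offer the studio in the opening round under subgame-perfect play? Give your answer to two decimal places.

25.84

Round 5 (the distributor proposes): the studio gets 12 if talks fail, so the distributor offers 12 and keeps 88.
Round 4 (the studio proposes): rejecting gives the distributor an expected 0.85 × 88 + 0.15 × 25 = 78.55. The studio offers 78.55 and keeps 100 − 78.55 = 21.45.
Round 3 (the distributor proposes): rejecting gives the studio an expected 0.85 × 21.45 + 0.15 × 12 = 20.0325; the distributor offers that and keeps 79.9675.
Round 2 (the studio proposes): rejecting gives the distributor an expected 0.85 × 79.9675 + 0.15 × 25 = 71.722375. The studio offers 71.722375 and keeps 100 − 71.722375 = 28.277625.
Round 1 (the distributor proposes): rejecting gives the studio an expected 0.85 × 28.277625 + 0.15 × 12 = 25.83598125. The distributor offers 25.83598125 and keeps 100 − 25.83598125 = 74.16401875.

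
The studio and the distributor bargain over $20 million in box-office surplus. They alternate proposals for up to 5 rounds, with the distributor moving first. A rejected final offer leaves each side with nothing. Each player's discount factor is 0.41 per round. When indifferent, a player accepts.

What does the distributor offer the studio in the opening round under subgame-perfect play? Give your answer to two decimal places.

Round 5 (the distributor proposes): the studio will accept anything ≥ 0, so the distributor offers 0 and keeps 20.
Round 4 (the studio proposes): the distributor can get 20 next round, worth 0.41 × 20 = 8.2 now, so the studio offers 8.2, keeping 11.8.
Round 3 (the distributor proposes): the studio can get 11.8 next round, worth 0.41 × 11.8 = 4.838 now. The distributor offers 4.838 and keeps 20 − 4.838 = 15.162.
Round 2 (the studio proposes): the distributor can get 15.162 next round, worth 0.41 × 15.162 = 6.21642 now, so the studio offers 6.21642, keeping 13.78358.
Round 1 (the distributor proposes): the studio can get 13.78358 next round, worth 0.41 × 13.78358 = 5.6512678 now, so the distributor offers 5.6512678, keeping 14.3487322.

5.65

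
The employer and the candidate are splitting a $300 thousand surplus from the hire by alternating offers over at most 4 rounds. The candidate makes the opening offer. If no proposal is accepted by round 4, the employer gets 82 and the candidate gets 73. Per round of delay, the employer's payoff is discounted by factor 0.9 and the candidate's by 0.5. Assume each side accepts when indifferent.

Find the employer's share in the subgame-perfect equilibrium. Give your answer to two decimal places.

Round 4 (the employer proposes): the candidate gets 73 if talks fail, so the employer offers 73 and keeps 227.
Round 3 (the candidate proposes): the employer can get 227 next round, worth 0.9 × 227 = 204.3 now, so the candidate offers 204.3, keeping 95.7.
Round 2 (the employer proposes): the candidate can get 95.7 next round, worth 0.5 × 95.7 = 47.85 now, so the employer offers 47.85, keeping 252.15.
Round 1 (the candidate proposes): the employer can get 252.15 next round, worth 0.9 × 252.15 = 226.935 now. The candidate offers 226.935 and keeps 300 − 226.935 = 73.065.

226.94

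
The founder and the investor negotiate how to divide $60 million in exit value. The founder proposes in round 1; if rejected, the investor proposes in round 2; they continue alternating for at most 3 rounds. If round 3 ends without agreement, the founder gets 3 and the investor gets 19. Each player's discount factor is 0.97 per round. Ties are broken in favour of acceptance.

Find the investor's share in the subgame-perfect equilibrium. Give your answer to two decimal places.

Work backward from the last round.
Round 3 (the founder proposes): the investor gets 19 if talks fail, so the founder offers 19 and keeps 41.
Round 2 (the investor proposes): the founder can get 41 next round, worth 0.97 × 41 = 39.77 now; the investor offers that and keeps 20.23.
Round 1 (the founder proposes): the investor can get 20.23 next round, worth 0.97 × 20.23 = 19.6231 now; the founder offers that and keeps 40.3769.

19.62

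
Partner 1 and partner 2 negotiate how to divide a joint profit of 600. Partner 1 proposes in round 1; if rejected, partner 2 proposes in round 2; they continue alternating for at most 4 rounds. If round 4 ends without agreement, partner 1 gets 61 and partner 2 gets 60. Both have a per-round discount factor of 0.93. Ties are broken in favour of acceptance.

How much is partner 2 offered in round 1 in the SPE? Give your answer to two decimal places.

Round 4 (partner 2 proposes): partner 1 gets 61 if talks fail, so partner 2 offers 61 and keeps 539.
Round 3 (partner 1 proposes): partner 2 can get 539 next round, worth 0.93 × 539 = 501.27 now; partner 1 offers that and keeps 98.73.
Round 2 (partner 2 proposes): partner 1 can get 98.73 next round, worth 0.93 × 98.73 = 91.8189 now, so partner 2 offers 91.8189, keeping 508.1811.
Round 1 (partner 1 proposes): partner 2 can get 508.1811 next round, worth 0.93 × 508.1811 = 472.608423 now, so partner 1 offers 472.608423, keeping 127.391577.

472.61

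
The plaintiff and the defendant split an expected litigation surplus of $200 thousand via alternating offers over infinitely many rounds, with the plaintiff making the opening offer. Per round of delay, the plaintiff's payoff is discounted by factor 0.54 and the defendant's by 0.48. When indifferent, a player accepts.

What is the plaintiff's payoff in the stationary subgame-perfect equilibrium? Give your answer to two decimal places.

Let x be the plaintiff's share when the plaintiff proposes and y be the defendant's share when the defendant proposes.
The defendant accepts iff offered ≥ 0.48·y, so x = 200 − 0.48y. Symmetrically y = 200 − 0.54x.
Substituting: x = 200 − 0.48(200 − 0.54x), giving x(1 − 0.54·0.48) = 200(1 − 0.48).
So x = 200 × 0.52 / 0.7408 ≈ 140.3888, and the defendant receives 200 − x ≈ 59.6112.

140.39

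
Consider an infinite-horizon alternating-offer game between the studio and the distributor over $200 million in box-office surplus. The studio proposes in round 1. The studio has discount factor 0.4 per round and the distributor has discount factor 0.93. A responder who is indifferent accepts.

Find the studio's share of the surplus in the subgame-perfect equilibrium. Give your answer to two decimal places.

22.29

When the studio proposes, the distributor accepts any offer worth at least 0.93 times what the distributor would get by proposing next round; and vice versa.
This gives x = 200 − 0.93y and y = 200 − 0.4x, where x and y are each side's share when it proposes.
Hence (1 − 0.93·0.4)x = 200(1 − 0.93), i.e. 0.628·x = 14.
x ≈ 22.2930; the distributor's share is 200 − x ≈ 177.7070.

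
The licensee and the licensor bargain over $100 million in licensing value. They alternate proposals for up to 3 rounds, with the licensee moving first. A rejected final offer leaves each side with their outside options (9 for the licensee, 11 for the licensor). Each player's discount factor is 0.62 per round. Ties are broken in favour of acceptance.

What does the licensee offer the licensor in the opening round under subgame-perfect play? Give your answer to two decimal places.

Solve by backward induction from round 3.
Round 3 (the licensee proposes): the licensor gets 11 if talks fail, so the licensee offers 11 and keeps 89.
Round 2 (the licensor proposes): the licensee can get 89 next round, worth 0.62 × 89 = 55.18 now; the licensor offers that and keeps 44.82.
Round 1 (the licensee proposes): the licensor can get 44.82 next round, worth 0.62 × 44.82 = 27.7884 now. The licensee offers 27.7884 and keeps 100 − 27.7884 = 72.2116.

27.79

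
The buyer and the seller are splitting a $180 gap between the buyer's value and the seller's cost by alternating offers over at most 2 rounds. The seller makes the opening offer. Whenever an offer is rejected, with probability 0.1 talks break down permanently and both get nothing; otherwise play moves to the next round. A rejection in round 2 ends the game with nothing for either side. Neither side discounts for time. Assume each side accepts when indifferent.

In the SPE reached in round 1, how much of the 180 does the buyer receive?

Round 2 (the buyer proposes): rejection yields 0 for the seller; the buyer offers 0 and keeps 180.
Round 1 (the seller proposes): rejecting gives the buyer an expected 0.9 × 180 = 162. The seller offers 162 and keeps 180 − 162 = 18.

162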